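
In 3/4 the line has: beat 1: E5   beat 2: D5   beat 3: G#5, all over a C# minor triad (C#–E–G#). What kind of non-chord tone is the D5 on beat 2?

Escape tone.

The harmony at that moment is C# minor triad (C#, E, G#); D5 is not a chord tone.
It is approached by step down from E5 and left by leap up to G#5.
Step in, leap out, on a weak beat — an escape tone.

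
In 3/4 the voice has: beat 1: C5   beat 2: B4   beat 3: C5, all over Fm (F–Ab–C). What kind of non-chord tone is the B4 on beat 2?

Lower neighbor tone.

The harmony at that moment is F minor triad (F, Ab, C); B4 is not a chord tone.
It is approached by step down from C5 and left by step up to C5.
Step away and step back to the same note — a neighbor tone (lower neighbor).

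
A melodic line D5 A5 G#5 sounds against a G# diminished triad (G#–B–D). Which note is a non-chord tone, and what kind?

The harmony at that moment is G# diminished triad (G#, B, D); A5 is not a chord tone.
It is approached by leap up from D5 and left by step down to G#5.
Leap in, step out — an appoggiatura.

A5 is an appoggiatura.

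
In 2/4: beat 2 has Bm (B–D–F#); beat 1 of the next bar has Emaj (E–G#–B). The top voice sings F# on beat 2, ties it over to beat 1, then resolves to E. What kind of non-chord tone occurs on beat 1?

The harmony at that moment is E major triad (E, G#, B); F# is not a chord tone.
It is held over (the same pitch as the preceding F#) and left by step down to E.
Held over from the previous chord and resolving down by step — a suspension.

Suspension.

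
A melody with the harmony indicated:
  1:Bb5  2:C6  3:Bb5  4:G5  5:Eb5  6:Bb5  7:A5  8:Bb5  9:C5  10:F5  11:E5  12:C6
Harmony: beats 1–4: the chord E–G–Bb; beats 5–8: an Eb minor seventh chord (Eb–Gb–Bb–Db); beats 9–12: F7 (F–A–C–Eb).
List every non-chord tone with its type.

C6 (beat 2) — neighbor tone; A5 (beat 7) — neighbor tone; E5 (beat 11) — escape tone.

The harmony at that moment is E diminished triad (E, G, Bb); C6 is not a chord tone.
It is approached by step up from Bb5 and left by step down to Bb5.
Step away and step back to the same note — a neighbor tone (upper neighbor).
The harmony at that moment is Eb minor seventh chord (Eb, Gb, Bb, Db); A5 is not a chord tone.
It is approached by step down from Bb5 and left by step up to Bb5.
Step away and step back to the same note — a neighbor tone (lower neighbor).
The harmony at that moment is F dominant seventh chord (F, A, C, Eb); E5 is not a chord tone.
It is approached by step down from F5 and left by leap up to C6.
Step in, leap out — an escape tone.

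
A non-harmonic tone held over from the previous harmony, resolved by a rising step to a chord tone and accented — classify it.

Retardation.

Approach: by preparation — the pitch is first a chord tone, then held (tied or repeated) while the harmony changes under it. Departure: up by step. Metric position: strong.
A prepared dissonance that resolves upward by step — a retardation. (The same figure resolving downward would be a suspension.)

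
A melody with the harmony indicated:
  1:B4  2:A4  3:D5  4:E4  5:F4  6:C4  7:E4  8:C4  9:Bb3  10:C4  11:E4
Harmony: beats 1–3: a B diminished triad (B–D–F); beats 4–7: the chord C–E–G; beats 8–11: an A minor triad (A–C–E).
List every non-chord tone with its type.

A4 (beat 2) — escape tone; F4 (beat 5) — escape tone; Bb3 (beat 9) — neighbor tone.

The harmony at that moment is B diminished triad (B, D, F); A4 is not a chord tone.
It is approached by step down from B4 and left by leap up to D5.
Step in, leap out — an escape tone.
The harmony at that moment is C major triad (C, E, G); F4 is not a chord tone.
It is approached by step up from E4 and left by leap down to C4.
Step in, leap out — an escape tone.
The harmony at that moment is A minor triad (A, C, E); Bb3 is not a chord tone.
It is approached by step down from C4 and left by step up to C4.
Step away and step back to the same note — a neighbor tone (lower neighbor).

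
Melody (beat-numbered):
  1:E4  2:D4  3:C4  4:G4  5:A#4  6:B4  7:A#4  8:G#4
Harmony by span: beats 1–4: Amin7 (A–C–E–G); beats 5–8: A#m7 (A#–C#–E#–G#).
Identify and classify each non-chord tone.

The harmony at that moment is A minor seventh chord (A, C, E, G); D4 is not a chord tone.
It is approached by step down from E4 and left by step down to C4.
Step in, step out in the same direction — a passing tone.
The harmony at that moment is A# minor seventh chord (A#, C#, E#, G#); B4 is not a chord tone.
It is approached by step up from A#4 and left by step down to A#4.
Step away and step back to the same note — a neighbor tone (upper neighbor).

D4 (beat 2) — passing tone; B4 (beat 6) — neighbor tone.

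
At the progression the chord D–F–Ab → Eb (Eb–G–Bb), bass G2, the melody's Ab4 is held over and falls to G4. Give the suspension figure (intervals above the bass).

At the second chord the bass is G2. The suspended Ab4 lies a ninth above the bass; after resolving down by step to G4, the interval above the bass becomes an octave.
Suspension figures are named by those two intervals: 9–8.

9–8 suspension.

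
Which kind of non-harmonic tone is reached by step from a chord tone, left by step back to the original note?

Approach: by step. Departure: by step in the opposite direction, back to the starting pitch.
Stepwise on both sides but reversing to return to the same chord tone — a neighbor tone. (Had it continued onward in the same direction it would be a passing tone instead.)

Neighbor tone.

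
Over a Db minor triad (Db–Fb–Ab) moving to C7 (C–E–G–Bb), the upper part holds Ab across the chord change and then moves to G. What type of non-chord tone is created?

Ab is a suspension.

The harmony at that moment is C dominant seventh chord (C, E, G, Bb); Ab is not a chord tone.
It is held over (the same pitch as the preceding Ab) and left by step down to G.
Held over from the previous chord and resolving down by step — a suspension.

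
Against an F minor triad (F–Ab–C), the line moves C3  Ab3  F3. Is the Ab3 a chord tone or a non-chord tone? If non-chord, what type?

Chord tone (the third of F minor triad).

F minor triad contains F, Ab, C; Ab is the third, so it is a chord tone.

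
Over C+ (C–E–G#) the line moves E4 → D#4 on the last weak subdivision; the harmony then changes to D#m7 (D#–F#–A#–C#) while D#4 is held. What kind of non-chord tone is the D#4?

D#4 is an anticipation.

The harmony at that moment is C augmented triad (C, E, G#); D#4 is not a chord tone.
It is approached by step down from E4 and then sustained as the same pitch into the next harmony.
Arriving early and becoming a chord tone when the harmony changes — an anticipation.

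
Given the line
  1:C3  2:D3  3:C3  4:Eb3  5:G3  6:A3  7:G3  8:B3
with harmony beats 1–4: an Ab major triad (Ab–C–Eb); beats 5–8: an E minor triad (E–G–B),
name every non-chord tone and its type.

D3 (beat 2) — neighbor tone; A3 (beat 6) — neighbor tone.

The harmony at that moment is Ab major triad (Ab, C, Eb); D3 is not a chord tone.
It is approached by step up from C3 and left by step down to C3.
Step away and step back to the same note — a neighbor tone (upper neighbor).
The harmony at that moment is E minor triad (E, G, B); A3 is not a chord tone.
It is approached by step up from G3 and left by step down to G3.
Step away and step back to the same note — a neighbor tone (upper neighbor).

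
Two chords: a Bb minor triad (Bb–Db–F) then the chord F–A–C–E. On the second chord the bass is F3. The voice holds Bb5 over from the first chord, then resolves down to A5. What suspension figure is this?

At the second chord the bass is F3. The suspended Bb5 lies a fourth above the bass; after resolving down by step to A5, the interval above the bass becomes a third.
Suspension figures are named by those two intervals: 4–3.

4–3 suspension.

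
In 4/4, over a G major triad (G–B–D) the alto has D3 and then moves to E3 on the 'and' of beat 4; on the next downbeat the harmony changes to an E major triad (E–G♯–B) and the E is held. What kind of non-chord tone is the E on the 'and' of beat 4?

The harmony at that moment is G major triad (G, B, D); E3 is not a chord tone.
It is approached by step up from D3 and then sustained as the same pitch into the next harmony.
Arriving early and becoming a chord tone when the harmony changes — an anticipation.

Anticipation.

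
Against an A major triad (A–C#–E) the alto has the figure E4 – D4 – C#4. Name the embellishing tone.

D4 is a passing tone.

The harmony at that moment is A major triad (A, C#, E); D4 is not a chord tone.
It is approached by step down from E4 and left by step down to C#4.
Step in, step out in the same direction — a passing tone.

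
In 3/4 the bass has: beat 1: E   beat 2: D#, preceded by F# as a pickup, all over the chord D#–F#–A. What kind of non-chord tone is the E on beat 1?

The harmony at that moment is D# diminished triad (D#, F#, A); E is not a chord tone.
It is approached by step down from F# and left by step down to D#.
Step in, step out in the same direction — a passing tone.

Passing tone.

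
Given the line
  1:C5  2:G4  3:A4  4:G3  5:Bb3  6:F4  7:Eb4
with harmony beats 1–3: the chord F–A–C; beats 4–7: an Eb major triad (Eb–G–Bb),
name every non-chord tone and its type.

G4 (beat 2) — appoggiatura; F4 (beat 6) — appoggiatura.

The harmony at that moment is F major triad (F, A, C); G4 is not a chord tone.
It is approached by leap down from C5 and left by step up to A4.
Leap in, step out — an appoggiatura.
The harmony at that moment is Eb major triad (Eb, G, Bb); F4 is not a chord tone.
It is approached by leap up from Bb3 and left by step down to Eb4.
Leap in, step out — an appoggiatura.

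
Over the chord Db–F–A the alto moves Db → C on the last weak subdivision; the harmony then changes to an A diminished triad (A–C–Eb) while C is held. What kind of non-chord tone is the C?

The harmony at that moment is Db augmented triad (Db, F, A); C is not a chord tone.
It is approached by step down from Db and then sustained as the same pitch into the next harmony.
Arriving early and becoming a chord tone when the harmony changes — an anticipation.

C is an anticipation.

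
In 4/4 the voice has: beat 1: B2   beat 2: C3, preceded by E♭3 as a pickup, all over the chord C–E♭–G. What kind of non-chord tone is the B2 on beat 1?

Appoggiatura.

The harmony at that moment is C minor triad (C, E♭, G); B2 is not a chord tone.
It is approached by leap down from E♭3 and left by step up to C3.
Leap in, step out, metrically accented — an appoggiatura.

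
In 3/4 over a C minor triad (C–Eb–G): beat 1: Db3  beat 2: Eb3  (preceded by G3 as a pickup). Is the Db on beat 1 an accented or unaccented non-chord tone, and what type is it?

Accented appoggiatura.

The harmony at that moment is C minor triad (C, Eb, G); Db3 is not a chord tone.
It is approached by leap down from G3 and left by step up to Eb3.
Leap in, step out — an appoggiatura.
It falls on the downbeat, so it is accented.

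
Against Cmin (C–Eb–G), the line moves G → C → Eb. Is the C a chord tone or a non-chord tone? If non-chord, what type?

Chord tone (the root of C minor triad).

C minor triad contains C, Eb, G; C is the root, so it is a chord tone.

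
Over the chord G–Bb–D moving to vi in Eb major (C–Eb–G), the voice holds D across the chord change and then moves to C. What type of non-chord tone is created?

D is a suspension.

The harmony at that moment is C minor triad (C, Eb, G); D is not a chord tone.
It is held over (the same pitch as the preceding D) and left by step down to C.
Held over from the previous chord and resolving down by step — a suspension.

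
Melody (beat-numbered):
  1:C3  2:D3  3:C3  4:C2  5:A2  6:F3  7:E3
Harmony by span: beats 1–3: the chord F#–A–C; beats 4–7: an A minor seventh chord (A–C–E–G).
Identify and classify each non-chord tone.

D3 (beat 2) — neighbor tone; F3 (beat 6) — appoggiatura.

The harmony at that moment is F# diminished triad (F#, A, C); D3 is not a chord tone.
It is approached by step up from C3 and left by step down to C3.
Step away and step back to the same note — a neighbor tone (upper neighbor).
The harmony at that moment is A minor seventh chord (A, C, E, G); F3 is not a chord tone.
It is approached by leap up from A2 and left by step down to E3.
Leap in, step out — an appoggiatura.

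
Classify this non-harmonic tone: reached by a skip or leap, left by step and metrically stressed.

Appoggiatura.

Approach: by leap. Departure: by step. Metric position: strong.
Leap in, step out, in a metrically strong position — an appoggiatura. (It is the mirror image of the escape tone, which steps in and leaps out from a weak position.)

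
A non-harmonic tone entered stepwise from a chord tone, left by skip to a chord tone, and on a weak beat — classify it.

Approach: by step. Departure: by leap. Metric position: weak.
Step in, leap out, from a weak position — an escape tone (échappée). (It is the mirror image of the appoggiatura, which leaps in and steps out on a strong beat.)

Escape tone.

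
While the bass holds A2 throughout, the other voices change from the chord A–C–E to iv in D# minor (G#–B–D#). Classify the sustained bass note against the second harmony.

The harmony at that moment is G# minor triad (G#, B, D#); A2 is not a chord tone.
It is held over (the same pitch as the preceding A2) and then sustained as the same pitch into the next harmony.
Sustained through a change of harmony — a pedal tone.

Pedal tone (pedal point).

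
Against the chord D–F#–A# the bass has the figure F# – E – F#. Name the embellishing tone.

The harmony at that moment is D augmented triad (D, F#, A#); E is not a chord tone.
It is approached by step down from F# and left by step up to F#.
Step away and step back to the same note — a neighbor tone (lower neighbor).

E is a neighbor tone.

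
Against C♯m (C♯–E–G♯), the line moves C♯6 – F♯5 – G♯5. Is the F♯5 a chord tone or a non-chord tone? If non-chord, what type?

The harmony at that moment is C♯ minor triad (C♯, E, G♯); F♯5 is not a chord tone.
It is approached by leap down from C♯6 and left by step up to G♯5.
Leap in, step out — an appoggiatura.

Non-chord tone — an appoggiatura.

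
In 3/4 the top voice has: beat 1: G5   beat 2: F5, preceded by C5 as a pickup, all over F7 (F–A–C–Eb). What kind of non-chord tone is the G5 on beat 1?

The harmony at that moment is F dominant seventh chord (F, A, C, Eb); G5 is not a chord tone.
It is approached by leap up from C5 and left by step down to F5.
Leap in, step out, metrically accented — an appoggiatura.

Appoggiatura.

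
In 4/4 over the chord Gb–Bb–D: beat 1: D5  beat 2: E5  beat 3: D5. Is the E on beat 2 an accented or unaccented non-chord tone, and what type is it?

Unaccented neighbor tone.

The harmony at that moment is Gb augmented triad (Gb, Bb, D); E5 is not a chord tone.
It is approached by step up from D5 and left by step down to D5.
Step away and step back to the same note — a neighbor tone (upper neighbor).
It falls on a weak beat, so it is unaccented.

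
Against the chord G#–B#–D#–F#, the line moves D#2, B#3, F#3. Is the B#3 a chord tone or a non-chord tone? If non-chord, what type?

G# dominant seventh chord contains G#, B#, D#, F#; B# is the third, so it is a chord tone.

Chord tone (the third of G# dominant seventh chord).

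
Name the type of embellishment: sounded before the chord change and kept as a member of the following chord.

Approach: ahead of the chord change (typically by step), so it is dissonant against the current harmony. Departure: none — the same pitch is restated or held and is a chord tone of the new harmony.
Dissonant first, consonant once the harmony catches up: the note simply arrives early — an anticipation. (The reverse timing, consonant first and dissonant after the change, would be a suspension or retardation.)

Anticipation.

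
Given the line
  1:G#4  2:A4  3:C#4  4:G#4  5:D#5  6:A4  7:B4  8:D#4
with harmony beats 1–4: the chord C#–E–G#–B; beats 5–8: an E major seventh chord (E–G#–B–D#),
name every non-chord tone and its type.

The harmony at that moment is C# minor seventh chord (C#, E, G#, B); A4 is not a chord tone.
It is approached by step up from G#4 and left by leap down to C#4.
Step in, leap out — an escape tone.
The harmony at that moment is E major seventh chord (E, G#, B, D#); A4 is not a chord tone.
It is approached by leap down from D#5 and left by step up to B4.
Leap in, step out — an appoggiatura.

A4 (beat 2) — escape tone; A4 (beat 6) — appoggiatura.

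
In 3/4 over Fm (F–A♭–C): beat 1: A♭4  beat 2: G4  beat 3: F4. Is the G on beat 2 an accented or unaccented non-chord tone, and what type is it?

Unaccented passing tone.

The harmony at that moment is F minor triad (F, A♭, C); G4 is not a chord tone.
It is approached by step down from A♭4 and left by step down to F4.
Step in, step out in the same direction — a passing tone.
It falls on a weak beat, so it is unaccented.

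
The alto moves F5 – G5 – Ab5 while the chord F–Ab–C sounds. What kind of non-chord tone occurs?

G5 is a passing tone.

The harmony at that moment is F minor triad (F, Ab, C); G5 is not a chord tone.
It is approached by step up from F5 and left by step up to Ab5.
Step in, step out in the same direction — a passing tone.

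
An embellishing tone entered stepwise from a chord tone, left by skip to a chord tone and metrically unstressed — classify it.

Escape tone.

Approach: by step. Departure: by leap. Metric position: weak.
Step in, leap out, from a weak position — an escape tone (échappée). (It is the mirror image of the appoggiatura, which leaps in and steps out on a strong beat.)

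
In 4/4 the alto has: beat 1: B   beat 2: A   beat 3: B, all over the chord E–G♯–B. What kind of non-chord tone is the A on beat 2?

Lower neighbor tone.

The harmony at that moment is E major triad (E, G♯, B); A is not a chord tone.
It is approached by step down from B and left by step up to B.
Step away and step back to the same note — a neighbor tone (lower neighbor).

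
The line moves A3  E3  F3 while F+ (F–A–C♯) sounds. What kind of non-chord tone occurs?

The harmony at that moment is F augmented triad (F, A, C♯); E3 is not a chord tone.
It is approached by leap down from A3 and left by step up to F3.
Leap in, step out — an appoggiatura.

E3 is an appoggiatura.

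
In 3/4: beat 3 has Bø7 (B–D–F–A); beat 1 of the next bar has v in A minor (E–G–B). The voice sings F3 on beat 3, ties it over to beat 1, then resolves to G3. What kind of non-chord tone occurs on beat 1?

Retardation.

The harmony at that moment is E minor triad (E, G, B); F3 is not a chord tone.
It is held over (the same pitch as the preceding F3) and left by step up to G3.
Held over from the previous chord and resolving up by step — a retardation.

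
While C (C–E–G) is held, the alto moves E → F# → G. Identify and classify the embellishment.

The harmony at that moment is C major triad (C, E, G); F# is not a chord tone.
It is approached by step up from E and left by step up to G.
Step in, step out in the same direction — a passing tone.

F# is a passing tone.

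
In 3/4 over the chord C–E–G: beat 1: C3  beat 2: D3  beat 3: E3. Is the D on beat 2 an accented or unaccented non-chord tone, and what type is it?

The harmony at that moment is C major triad (C, E, G); D3 is not a chord tone.
It is approached by step up from C3 and left by step up to E3.
Step in, step out in the same direction — a passing tone.
It falls on a weak beat, so it is unaccented.

Unaccented passing tone.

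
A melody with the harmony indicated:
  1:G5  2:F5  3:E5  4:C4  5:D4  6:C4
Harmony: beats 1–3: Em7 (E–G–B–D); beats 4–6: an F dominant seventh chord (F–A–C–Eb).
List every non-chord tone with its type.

F5 (beat 2) — passing tone; D4 (beat 5) — neighbor tone.

The harmony at that moment is E minor seventh chord (E, G, B, D); F5 is not a chord tone.
It is approached by step down from G5 and left by step down to E5.
Step in, step out in the same direction — a passing tone.
The harmony at that moment is F dominant seventh chord (F, A, C, Eb); D4 is not a chord tone.
It is approached by step up from C4 and left by step down to C4.
Step away and step back to the same note — a neighbor tone (upper neighbor).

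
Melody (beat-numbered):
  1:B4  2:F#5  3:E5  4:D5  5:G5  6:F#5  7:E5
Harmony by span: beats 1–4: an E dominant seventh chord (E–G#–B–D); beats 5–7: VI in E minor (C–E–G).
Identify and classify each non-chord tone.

F#5 (beat 2) — appoggiatura; F#5 (beat 6) — passing tone.

The harmony at that moment is E dominant seventh chord (E, G#, B, D); F#5 is not a chord tone.
It is approached by leap up from B4 and left by step down to E5.
Leap in, step out — an appoggiatura.
The harmony at that moment is C major triad (C, E, G); F#5 is not a chord tone.
It is approached by step down from G5 and left by step down to E5.
Step in, step out in the same direction — a passing tone.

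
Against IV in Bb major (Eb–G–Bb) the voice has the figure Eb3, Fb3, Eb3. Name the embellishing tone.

The harmony at that moment is Eb major triad (Eb, G, Bb); Fb3 is not a chord tone.
It is approached by step up from Eb3 and left by step down to Eb3.
Step away and step back to the same note — a neighbor tone (upper neighbor).

Fb3 is a neighbor tone.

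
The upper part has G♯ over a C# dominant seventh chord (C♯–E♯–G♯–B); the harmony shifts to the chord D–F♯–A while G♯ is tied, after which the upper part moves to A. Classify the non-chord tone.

G♯ is a retardation.

The harmony at that moment is D major triad (D, F♯, A); G♯ is not a chord tone.
It is held over (the same pitch as the preceding G♯) and left by step up to A.
Held over from the previous chord and resolving up by step — a retardation.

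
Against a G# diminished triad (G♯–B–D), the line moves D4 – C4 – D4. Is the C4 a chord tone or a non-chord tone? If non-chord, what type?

The harmony at that moment is G♯ diminished triad (G♯, B, D); C4 is not a chord tone.
It is approached by step down from D4 and left by step up to D4.
Step away and step back to the same note — a neighbor tone (lower neighbor).

Non-chord tone — a neighbor tone.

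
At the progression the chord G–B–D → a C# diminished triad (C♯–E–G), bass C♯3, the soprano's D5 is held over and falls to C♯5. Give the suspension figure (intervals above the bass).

9–8 suspension.

At the second chord the bass is C♯3. The suspended D5 lies a ninth above the bass; after resolving down by step to C♯5, the interval above the bass becomes an octave.
Suspension figures are named by those two intervals: 9–8.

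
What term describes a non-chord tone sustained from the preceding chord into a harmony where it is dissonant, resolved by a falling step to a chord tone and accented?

Suspension.

Approach: by preparation — the pitch is first a chord tone, then held (tied or repeated) while the harmony changes under it. Departure: down by step. Metric position: strong.
A prepared dissonance that resolves downward by step — a suspension. (The same figure resolving upward would be a retardation.)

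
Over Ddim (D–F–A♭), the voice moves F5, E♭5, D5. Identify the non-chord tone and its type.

The harmony at that moment is D diminished triad (D, F, A♭); E♭5 is not a chord tone.
It is approached by step down from F5 and left by step down to D5.
Step in, step out in the same direction — a passing tone.

E♭5 is a passing tone.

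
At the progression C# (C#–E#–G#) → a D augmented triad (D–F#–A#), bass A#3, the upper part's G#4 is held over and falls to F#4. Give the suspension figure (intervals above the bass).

7–6 suspension.

At the second chord the bass is A#3. The suspended G#4 lies a seventh above the bass; after resolving down by step to F#4, the interval above the bass becomes a sixth.
Suspension figures are named by those two intervals: 7–6.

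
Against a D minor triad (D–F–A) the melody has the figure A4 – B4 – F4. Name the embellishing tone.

B4 is an escape tone.

The harmony at that moment is D minor triad (D, F, A); B4 is not a chord tone.
It is approached by step up from A4 and left by leap down to F4.
Step in, leap out — an escape tone.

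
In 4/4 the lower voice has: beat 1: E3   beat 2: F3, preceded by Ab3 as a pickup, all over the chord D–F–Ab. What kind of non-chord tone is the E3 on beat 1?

The harmony at that moment is D diminished triad (D, F, Ab); E3 is not a chord tone.
It is approached by leap down from Ab3 and left by step up to F3.
Leap in, step out, metrically accented — an appoggiatura.

Appoggiatura.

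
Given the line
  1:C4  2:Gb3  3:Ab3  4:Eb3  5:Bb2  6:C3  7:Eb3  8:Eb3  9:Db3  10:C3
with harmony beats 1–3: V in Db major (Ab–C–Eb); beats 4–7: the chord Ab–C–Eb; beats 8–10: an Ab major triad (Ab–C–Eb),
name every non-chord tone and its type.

Gb3 (beat 2) — appoggiatura; Bb2 (beat 5) — appoggiatura; Db3 (beat 9) — passing tone.

The harmony at that moment is Ab major triad (Ab, C, Eb); Gb3 is not a chord tone.
It is approached by leap down from C4 and left by step up to Ab3.
Leap in, step out — an appoggiatura.
The harmony at that moment is Ab major triad (Ab, C, Eb); Bb2 is not a chord tone.
It is approached by leap down from Eb3 and left by step up to C3.
Leap in, step out — an appoggiatura.
The harmony at that moment is Ab major triad (Ab, C, Eb); Db3 is not a chord tone.
It is approached by step down from Eb3 and left by step down to C3.
Step in, step out in the same direction — a passing tone.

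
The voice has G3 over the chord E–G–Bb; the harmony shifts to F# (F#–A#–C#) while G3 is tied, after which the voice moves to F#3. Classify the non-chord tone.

G3 is a suspension.

The harmony at that moment is F# major triad (F#, A#, C#); G3 is not a chord tone.
It is held over (the same pitch as the preceding G3) and left by step down to F#3.
Held over from the previous chord and resolving down by step — a suspension.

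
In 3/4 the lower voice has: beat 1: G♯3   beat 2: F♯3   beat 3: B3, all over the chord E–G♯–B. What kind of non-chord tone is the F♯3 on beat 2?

Escape tone.

The harmony at that moment is E major triad (E, G♯, B); F♯3 is not a chord tone.
It is approached by step down from G♯3 and left by leap up to B3.
Step in, leap out, on a weak beat — an escape tone.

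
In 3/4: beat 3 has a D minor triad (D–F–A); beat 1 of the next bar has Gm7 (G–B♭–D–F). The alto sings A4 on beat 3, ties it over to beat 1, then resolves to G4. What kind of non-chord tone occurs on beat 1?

Suspension.

The harmony at that moment is G minor seventh chord (G, B♭, D, F); A4 is not a chord tone.
It is held over (the same pitch as the preceding A4) and left by step down to G4.
Held over from the previous chord and resolving down by step — a suspension.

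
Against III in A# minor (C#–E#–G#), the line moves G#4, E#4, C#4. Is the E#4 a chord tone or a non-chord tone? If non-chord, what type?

Chord tone (the third of C# major triad).

C# major triad contains C#, E#, G#; E# is the third, so it is a chord tone.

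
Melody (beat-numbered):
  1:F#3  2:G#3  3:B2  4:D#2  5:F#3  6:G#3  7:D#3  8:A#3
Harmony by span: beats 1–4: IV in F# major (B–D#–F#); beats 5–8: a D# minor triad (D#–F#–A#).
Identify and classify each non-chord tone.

The harmony at that moment is B major triad (B, D#, F#); G#3 is not a chord tone.
It is approached by step up from F#3 and left by leap down to B2.
Step in, leap out — an escape tone.
The harmony at that moment is D# minor triad (D#, F#, A#); G#3 is not a chord tone.
It is approached by step up from F#3 and left by leap down to D#3.
Step in, leap out — an escape tone.

G#3 (beat 2) — escape tone; G#3 (beat 6) — escape tone.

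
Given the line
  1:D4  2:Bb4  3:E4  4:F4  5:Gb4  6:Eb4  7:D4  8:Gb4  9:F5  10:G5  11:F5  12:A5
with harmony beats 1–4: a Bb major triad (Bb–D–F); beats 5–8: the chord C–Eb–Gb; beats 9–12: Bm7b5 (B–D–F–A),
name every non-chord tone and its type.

E4 (beat 3) — appoggiatura; D4 (beat 7) — escape tone; G5 (beat 10) — neighbor tone.

The harmony at that moment is Bb major triad (Bb, D, F); E4 is not a chord tone.
It is approached by leap down from Bb4 and left by step up to F4.
Leap in, step out — an appoggiatura.
The harmony at that moment is C diminished triad (C, Eb, Gb); D4 is not a chord tone.
It is approached by step down from Eb4 and left by leap up to Gb4.
Step in, leap out — an escape tone.
The harmony at that moment is B half-diminished seventh chord (B, D, F, A); G5 is not a chord tone.
It is approached by step up from F5 and left by step down to F5.
Step away and step back to the same note — a neighbor tone (upper neighbor).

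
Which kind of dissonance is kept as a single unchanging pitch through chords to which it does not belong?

Pedal tone.

Approach: none. Departure: none — a single pitch is sustained while the chords change around it, passing through harmonies that do not contain it.
No melodic motion at all; the dissonance is created entirely by the moving harmonies against the stationary note — a pedal tone (pedal point).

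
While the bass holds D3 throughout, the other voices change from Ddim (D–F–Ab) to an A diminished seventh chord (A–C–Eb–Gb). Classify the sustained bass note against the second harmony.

Pedal tone (pedal point).

The harmony at that moment is A diminished seventh chord (A, C, Eb, Gb); D3 is not a chord tone.
It is held over (the same pitch as the preceding D3) and then sustained as the same pitch into the next harmony.
Sustained through a change of harmony — a pedal tone.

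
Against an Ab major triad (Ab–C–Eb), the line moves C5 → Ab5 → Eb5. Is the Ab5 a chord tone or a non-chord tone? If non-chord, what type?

Chord tone (the root of Ab major triad).

Ab major triad contains Ab, C, Eb; Ab is the root, so it is a chord tone.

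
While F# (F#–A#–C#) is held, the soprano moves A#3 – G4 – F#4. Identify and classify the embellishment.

G4 is an appoggiatura.

The harmony at that moment is F# major triad (F#, A#, C#); G4 is not a chord tone.
It is approached by leap up from A#3 and left by step down to F#4.
Leap in, step out — an appoggiatura.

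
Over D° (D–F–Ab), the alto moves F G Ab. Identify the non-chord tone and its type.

The harmony at that moment is D diminished triad (D, F, Ab); G is not a chord tone.
It is approached by step up from F and left by step up to Ab.
Step in, step out in the same direction — a passing tone.

G is a passing tone.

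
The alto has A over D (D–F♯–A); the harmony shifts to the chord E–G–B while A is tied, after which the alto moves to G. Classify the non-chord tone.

A is a suspension.

The harmony at that moment is E minor triad (E, G, B); A is not a chord tone.
It is held over (the same pitch as the preceding A) and left by step down to G.
Held over from the previous chord and resolving down by step — a suspension.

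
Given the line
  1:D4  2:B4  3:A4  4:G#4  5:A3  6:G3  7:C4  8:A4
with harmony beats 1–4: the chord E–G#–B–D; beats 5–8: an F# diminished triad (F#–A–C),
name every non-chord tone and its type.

A4 (beat 3) — passing tone; G3 (beat 6) — escape tone.

The harmony at that moment is E dominant seventh chord (E, G#, B, D); A4 is not a chord tone.
It is approached by step down from B4 and left by step down to G#4.
Step in, step out in the same direction — a passing tone.
The harmony at that moment is F# diminished triad (F#, A, C); G3 is not a chord tone.
It is approached by step down from A3 and left by leap up to C4.
Step in, leap out — an escape tone.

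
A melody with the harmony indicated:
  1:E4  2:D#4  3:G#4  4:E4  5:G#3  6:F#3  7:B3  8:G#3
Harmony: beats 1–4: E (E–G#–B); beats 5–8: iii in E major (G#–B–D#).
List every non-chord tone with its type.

The harmony at that moment is E major triad (E, G#, B); D#4 is not a chord tone.
It is approached by step down from E4 and left by leap up to G#4.
Step in, leap out — an escape tone.
The harmony at that moment is G# minor triad (G#, B, D#); F#3 is not a chord tone.
It is approached by step down from G#3 and left by leap up to B3.
Step in, leap out — an escape tone.

D#4 (beat 2) — escape tone; F#3 (beat 6) — escape tone.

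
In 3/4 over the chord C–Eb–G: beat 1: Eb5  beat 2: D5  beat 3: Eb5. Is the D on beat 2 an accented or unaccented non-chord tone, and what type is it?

Unaccented neighbor tone.

The harmony at that moment is C minor triad (C, Eb, G); D5 is not a chord tone.
It is approached by step down from Eb5 and left by step up to Eb5.
Step away and step back to the same note — a neighbor tone (lower neighbor).
It falls on a weak beat, so it is unaccented.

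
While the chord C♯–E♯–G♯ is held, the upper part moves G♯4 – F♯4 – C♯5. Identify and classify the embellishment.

F♯4 is an escape tone.

The harmony at that moment is C♯ major triad (C♯, E♯, G♯); F♯4 is not a chord tone.
It is approached by step down from G♯4 and left by leap up to C♯5.
Step in, leap out — an escape tone.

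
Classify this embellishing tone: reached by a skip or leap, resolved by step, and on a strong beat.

Appoggiatura.

Approach: by leap. Departure: by step. Metric position: strong.
Leap in, step out, in a metrically strong position — an appoggiatura. (It is the mirror image of the escape tone, which steps in and leaps out from a weak position.)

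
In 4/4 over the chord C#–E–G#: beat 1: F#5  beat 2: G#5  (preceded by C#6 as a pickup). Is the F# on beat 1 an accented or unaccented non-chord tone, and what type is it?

Accented appoggiatura.

The harmony at that moment is C# minor triad (C#, E, G#); F#5 is not a chord tone.
It is approached by leap down from C#6 and left by step up to G#5.
Leap in, step out — an appoggiatura.
It falls on the downbeat, so it is accented.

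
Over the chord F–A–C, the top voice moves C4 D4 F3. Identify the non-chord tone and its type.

D4 is an escape tone.

The harmony at that moment is F major triad (F, A, C); D4 is not a chord tone.
It is approached by step up from C4 and left by leap down to F3.
Step in, leap out — an escape tone.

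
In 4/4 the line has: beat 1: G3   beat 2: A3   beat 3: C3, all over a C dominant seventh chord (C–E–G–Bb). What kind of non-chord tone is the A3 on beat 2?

The harmony at that moment is C dominant seventh chord (C, E, G, Bb); A3 is not a chord tone.
It is approached by step up from G3 and left by leap down to C3.
Step in, leap out, on a weak beat — an escape tone.

Escape tone.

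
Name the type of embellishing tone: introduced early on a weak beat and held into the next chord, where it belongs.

Anticipation.

Approach: ahead of the chord change (typically by step), so it is dissonant against the current harmony. Departure: none — the same pitch is restated or held and is a chord tone of the new harmony.
Dissonant first, consonant once the harmony catches up: the note simply arrives early — an anticipation. (The reverse timing, consonant first and dissonant after the change, would be a suspension or retardation.)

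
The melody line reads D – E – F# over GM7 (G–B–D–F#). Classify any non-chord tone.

E is a passing tone.

The harmony at that moment is G major seventh chord (G, B, D, F#); E is not a chord tone.
It is approached by step up from D and left by step up to F#.
Step in, step out in the same direction — a passing tone.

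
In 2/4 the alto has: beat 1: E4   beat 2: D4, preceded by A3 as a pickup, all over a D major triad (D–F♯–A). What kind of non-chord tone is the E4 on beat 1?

Appoggiatura.

The harmony at that moment is D major triad (D, F♯, A); E4 is not a chord tone.
It is approached by leap up from A3 and left by step down to D4.
Leap in, step out, metrically accented — an appoggiatura.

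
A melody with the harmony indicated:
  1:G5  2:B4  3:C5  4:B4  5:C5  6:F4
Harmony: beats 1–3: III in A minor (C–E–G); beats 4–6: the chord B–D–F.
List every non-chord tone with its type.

B4 (beat 2) — appoggiatura; C5 (beat 5) — escape tone.

The harmony at that moment is C major triad (C, E, G); B4 is not a chord tone.
It is approached by leap down from G5 and left by step up to C5.
Leap in, step out — an appoggiatura.
The harmony at that moment is B diminished triad (B, D, F); C5 is not a chord tone.
It is approached by step up from B4 and left by leap down to F4.
Step in, leap out — an escape tone.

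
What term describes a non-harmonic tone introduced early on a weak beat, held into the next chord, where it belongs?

Anticipation.

Approach: ahead of the chord change (typically by step), so it is dissonant against the current harmony. Departure: none — the same pitch is restated or held and is a chord tone of the new harmony.
Dissonant first, consonant once the harmony catches up: the note simply arrives early — an anticipation. (The reverse timing, consonant first and dissonant after the change, would be a suspension or retardation.)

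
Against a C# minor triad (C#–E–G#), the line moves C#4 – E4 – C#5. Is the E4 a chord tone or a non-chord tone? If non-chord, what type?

C# minor triad contains C#, E, G#; E is the third, so it is a chord tone.

Chord tone (the third of C# minor triad).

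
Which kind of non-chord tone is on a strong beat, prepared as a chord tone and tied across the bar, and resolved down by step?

Approach: by preparation — the pitch is first a chord tone, then held (tied or repeated) while the harmony changes under it. Departure: down by step. Metric position: strong.
A prepared dissonance that resolves downward by step — a suspension. (The same figure resolving upward would be a retardation.)

Suspension.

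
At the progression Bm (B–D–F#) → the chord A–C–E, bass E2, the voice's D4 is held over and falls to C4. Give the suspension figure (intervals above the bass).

7–6 suspension.

At the second chord the bass is E2. The suspended D4 lies a seventh above the bass; after resolving down by step to C4, the interval above the bass becomes a sixth.
Suspension figures are named by those two intervals: 7–6.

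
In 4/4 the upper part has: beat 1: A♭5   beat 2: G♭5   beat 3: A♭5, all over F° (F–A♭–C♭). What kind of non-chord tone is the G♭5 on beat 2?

Lower neighbor tone.

The harmony at that moment is F diminished triad (F, A♭, C♭); G♭5 is not a chord tone.
It is approached by step down from A♭5 and left by step up to A♭5.
Step away and step back to the same note — a neighbor tone (lower neighbor).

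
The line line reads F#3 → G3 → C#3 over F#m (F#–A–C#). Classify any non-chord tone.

The harmony at that moment is F# minor triad (F#, A, C#); G3 is not a chord tone.
It is approached by step up from F#3 and left by leap down to C#3.
Step in, leap out — an escape tone.

G3 is an escape tone.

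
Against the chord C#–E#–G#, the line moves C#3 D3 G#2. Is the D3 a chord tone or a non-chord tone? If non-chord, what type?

The harmony at that moment is C# major triad (C#, E#, G#); D3 is not a chord tone.
It is approached by step up from C#3 and left by leap down to G#2.
Step in, leap out — an escape tone.

Non-chord tone — an escape tone.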